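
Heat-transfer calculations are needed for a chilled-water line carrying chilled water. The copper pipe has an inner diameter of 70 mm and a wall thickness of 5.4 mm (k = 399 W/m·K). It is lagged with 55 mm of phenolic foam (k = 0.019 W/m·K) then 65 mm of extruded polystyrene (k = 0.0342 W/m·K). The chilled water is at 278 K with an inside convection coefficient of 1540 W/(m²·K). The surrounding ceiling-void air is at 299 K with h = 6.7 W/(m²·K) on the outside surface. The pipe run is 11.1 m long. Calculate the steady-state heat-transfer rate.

For a radial system each layer contributes R = ln(r_out/r_in)/(2πkL); films add R = 1/(hA).
R_inner film = 1/(h_i·2πr₁L) = 1/(1540×2π×0.035×11.1) = 2.66×10^-4 K/W
R_copper pipe wall = ln(40.4/35)/(2π×399×11.1) = 5.156×10^-6 K/W
R_phenolic foam = ln(95.4/40.4)/(2π×0.019×11.1) = 0.6484 K/W
R_extruded polystyrene = ln(160.4/95.4)/(2π×0.0342×11.1) = 0.2178 K/W
R_outer film = 1/(h_o·2πr_oL) = 1/(6.7×2π×0.1604×11.1) = 0.01334 K/W
R_total = 0.8799 K/W
Q = ΔT/R_total = 21/0.8799

Q ≈ 23.9 W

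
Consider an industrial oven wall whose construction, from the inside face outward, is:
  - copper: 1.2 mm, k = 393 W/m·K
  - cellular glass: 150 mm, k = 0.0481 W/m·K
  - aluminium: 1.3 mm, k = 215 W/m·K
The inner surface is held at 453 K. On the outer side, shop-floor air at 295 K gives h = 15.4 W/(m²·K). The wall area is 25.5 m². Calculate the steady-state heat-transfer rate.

Q ≈ 1270 W

Series thermal resistances:
R_copper = L/(kA) = 0.0012/(393×25.5) = 1.197×10^-7 K/W
R_cellular glass = L/(kA) = 0.15/(0.0481×25.5) = 0.1223 K/W
R_aluminium = L/(kA) = 0.0013/(215×25.5) = 2.371×10^-7 K/W
R_outer film = 1/(h_o·A) = 1/(15.4×25.5) = 0.002546 K/W
R_total = 0.1248 K/W
Q = ΔT / R_total = 158 / 0.1248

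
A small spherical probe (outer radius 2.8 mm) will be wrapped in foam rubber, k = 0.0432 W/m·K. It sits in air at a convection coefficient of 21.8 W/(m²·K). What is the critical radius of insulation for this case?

For a sphere r_cr = 2k/h = 2×0.0432/21.8
r_cr = 3.96 mm; since the bare radius (2.8 mm) is below r_cr, adding a thin layer of insulation will *increase* heat loss.

r_cr ≈ 3.96 mm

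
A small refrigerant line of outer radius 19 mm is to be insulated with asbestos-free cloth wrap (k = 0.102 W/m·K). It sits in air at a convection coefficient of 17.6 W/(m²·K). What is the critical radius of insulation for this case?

For a cylinder r_cr = k/h = 0.102/17.6
r_cr = 5.8 mm; since the bare radius (19 mm) is above r_cr, any added insulation will reduce heat loss.

r_cr ≈ 5.8 mm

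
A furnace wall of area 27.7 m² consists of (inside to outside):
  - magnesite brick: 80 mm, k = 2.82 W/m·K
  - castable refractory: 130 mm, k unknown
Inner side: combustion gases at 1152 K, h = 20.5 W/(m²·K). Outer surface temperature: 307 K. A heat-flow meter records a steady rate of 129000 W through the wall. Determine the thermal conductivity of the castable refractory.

k ≈ 1.25 W/(m·K)

Model the wall as resistances in series:
R_inner film = 1/(h_i·A) = 1/(20.5×27.7) = 0.001761 K/W
R_magnesite brick = L/(kA) = 0.08/(2.82×27.7) = 0.001024 K/W
Sum of known resistances R_other = 0.002785 K/W
Total R = ΔT/Q = 845/129000 = 0.00655 K/W
R_castable refractory = R_total − R_other = 0.003765 K/W
k = L/(R·A) = 0.13/(0.003765×27.7)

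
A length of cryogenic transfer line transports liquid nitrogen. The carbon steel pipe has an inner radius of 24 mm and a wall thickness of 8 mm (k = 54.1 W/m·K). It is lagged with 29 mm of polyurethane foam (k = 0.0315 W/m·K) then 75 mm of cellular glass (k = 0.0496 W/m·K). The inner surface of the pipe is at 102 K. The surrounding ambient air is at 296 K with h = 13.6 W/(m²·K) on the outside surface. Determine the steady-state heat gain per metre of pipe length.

Radial resistances (cylindrical: R_cond = ln(r_o/r_i)/(2πkL), R_conv = 1/(h·2πrL)):
R_carbon steel pipe wall = ln(32/24)/(2π×54.1×1) = 8.463×10^-4 K/W
R_polyurethane foam = ln(61/32)/(2π×0.0315×1) = 3.26 K/W
R_cellular glass = ln(136/61)/(2π×0.0496×1) = 2.573 K/W
R_outer film = 1/(h_o·2πr_oL) = 1/(13.6×2π×0.136×1) = 0.08605 K/W
R_total = 5.919 K/W
Q = ΔT/R_total = 194/5.919

q′ ≈ 32.8 W/m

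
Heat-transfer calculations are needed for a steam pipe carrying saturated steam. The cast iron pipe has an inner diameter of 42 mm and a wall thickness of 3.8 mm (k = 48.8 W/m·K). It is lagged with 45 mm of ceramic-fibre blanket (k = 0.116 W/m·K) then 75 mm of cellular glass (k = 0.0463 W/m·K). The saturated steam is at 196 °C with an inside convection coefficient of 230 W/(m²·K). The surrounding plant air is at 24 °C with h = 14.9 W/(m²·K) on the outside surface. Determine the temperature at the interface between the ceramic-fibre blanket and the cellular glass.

Radial resistances (cylindrical: R_cond = ln(r_o/r_i)/(2πkL), R_conv = 1/(h·2πrL)):
R_inner film = 1/(h_i·2πr₁L) = 1/(230×2π×0.021×1) = 0.03295 K/W
R_cast iron pipe wall = ln(24.8/21)/(2π×48.8×1) = 5.424×10^-4 K/W
R_ceramic-fibre blanket = ln(69.8/24.8)/(2π×0.116×1) = 1.42 K/W
R_cellular glass = ln(144.8/69.8)/(2π×0.0463×1) = 2.508 K/W
R_outer film = 1/(h_o·2πr_oL) = 1/(14.9×2π×0.1448×1) = 0.07377 K/W
R_total = 4.035 K/W
Q = ΔT/R_total = 172/4.035
Q = 42.6 W/m
T_interface = T_inner − Q·ΣR(inner→interface) = 196 − 42.6×1.453

T ≈ 134 °C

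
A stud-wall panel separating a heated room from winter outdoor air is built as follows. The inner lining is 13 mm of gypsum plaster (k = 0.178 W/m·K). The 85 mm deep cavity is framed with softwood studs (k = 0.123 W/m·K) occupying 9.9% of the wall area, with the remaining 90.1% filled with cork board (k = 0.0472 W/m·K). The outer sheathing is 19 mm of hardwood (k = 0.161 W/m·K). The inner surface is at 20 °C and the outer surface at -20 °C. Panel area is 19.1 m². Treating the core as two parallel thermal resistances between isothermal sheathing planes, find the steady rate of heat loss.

Q ≈ 438 W

Sheathing layers in series; stud and cavity paths in parallel between them.
R_inner = 0.013/(0.178×19.1) = 0.003824 K/W
R_stud  = 0.085/(0.123×0.099×19.1) = 0.3655 K/W
R_cav   = 0.085/(0.0472×0.901×19.1) = 0.1046 K/W
1/R_core = 1/R_stud + 1/R_cav → R_core = 0.08135 K/W
R_outer = 0.019/(0.161×19.1) = 0.006179 K/W
R_total = 0.09135 K/W
Q = ΔT/R_total = 40/0.09135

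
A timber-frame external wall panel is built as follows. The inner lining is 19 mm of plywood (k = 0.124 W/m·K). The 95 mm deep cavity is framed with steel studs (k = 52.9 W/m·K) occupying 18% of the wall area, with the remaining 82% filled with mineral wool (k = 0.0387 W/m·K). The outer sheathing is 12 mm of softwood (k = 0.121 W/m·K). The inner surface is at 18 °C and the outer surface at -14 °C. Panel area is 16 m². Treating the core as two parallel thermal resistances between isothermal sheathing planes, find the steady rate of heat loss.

Q ≈ 1950 W

Sheathing layers in series; stud and cavity paths in parallel between them.
R_inner = 0.019/(0.124×16) = 0.009577 K/W
R_stud  = 0.095/(52.9×0.18×16) = 6.236×10^-4 K/W
R_cav   = 0.095/(0.0387×0.82×16) = 0.1871 K/W
1/R_core = 1/R_stud + 1/R_cav → R_core = 6.215×10^-4 K/W
R_outer = 0.012/(0.121×16) = 0.006198 K/W
R_total = 0.0164 K/W
Q = ΔT/R_total = 32/0.0164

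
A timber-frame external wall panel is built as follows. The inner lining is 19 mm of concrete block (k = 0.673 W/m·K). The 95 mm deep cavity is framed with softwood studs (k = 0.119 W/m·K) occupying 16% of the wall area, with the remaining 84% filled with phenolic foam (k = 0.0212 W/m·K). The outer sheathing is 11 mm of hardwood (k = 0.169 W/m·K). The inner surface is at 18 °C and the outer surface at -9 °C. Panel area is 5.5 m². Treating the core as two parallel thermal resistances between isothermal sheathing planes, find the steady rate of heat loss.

Sheathing layers in series; stud and cavity paths in parallel between them.
R_inner = 0.019/(0.673×5.5) = 0.005133 K/W
R_stud  = 0.095/(0.119×0.16×5.5) = 0.9072 K/W
R_cav   = 0.095/(0.0212×0.84×5.5) = 0.9699 K/W
1/R_core = 1/R_stud + 1/R_cav → R_core = 0.4688 K/W
R_outer = 0.011/(0.169×5.5) = 0.01183 K/W
R_total = 0.4857 K/W
Q = ΔT/R_total = 27/0.4857

Q ≈ 55.6 W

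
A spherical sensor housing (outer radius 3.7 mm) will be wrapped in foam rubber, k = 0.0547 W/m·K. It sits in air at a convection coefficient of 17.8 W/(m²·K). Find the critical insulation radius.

For a sphere r_cr = 2k/h = 2×0.0547/17.8
r_cr = 6.15 mm; since the bare radius (3.7 mm) is below r_cr, adding a thin layer of insulation will *increase* heat loss.

r_cr ≈ 6.15 mm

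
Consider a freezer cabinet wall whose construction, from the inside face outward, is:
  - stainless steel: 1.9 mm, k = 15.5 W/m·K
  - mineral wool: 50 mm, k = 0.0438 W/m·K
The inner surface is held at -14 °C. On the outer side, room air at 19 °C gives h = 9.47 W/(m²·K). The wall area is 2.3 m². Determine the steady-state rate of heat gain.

Thermal resistances in series:
R_stainless steel = L/(kA) = 0.0019/(15.5×2.3) = 5.33×10^-5 K/W
R_mineral wool = L/(kA) = 0.05/(0.0438×2.3) = 0.4963 K/W
R_outer film = 1/(h_o·A) = 1/(9.47×2.3) = 0.04591 K/W
R_total = 0.5423 K/W
Q = ΔT / R_total = 33 / 0.5423

Q ≈ 60.9 W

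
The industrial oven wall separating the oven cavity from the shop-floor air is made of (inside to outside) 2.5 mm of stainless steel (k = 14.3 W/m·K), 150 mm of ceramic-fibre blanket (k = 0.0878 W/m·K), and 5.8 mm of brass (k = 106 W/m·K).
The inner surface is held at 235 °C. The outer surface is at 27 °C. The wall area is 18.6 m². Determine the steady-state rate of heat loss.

Q ≈ 2260 W

Model the wall as resistances in series:
R_stainless steel = L/(kA) = 0.0025/(14.3×18.6) = 9.399×10^-6 K/W
R_ceramic-fibre blanket = L/(kA) = 0.15/(0.0878×18.6) = 0.09185 K/W
R_brass = L/(kA) = 0.0058/(106×18.6) = 2.942×10^-6 K/W
R_total = 0.09186 K/W
Q = ΔT / R_total = 208 / 0.09186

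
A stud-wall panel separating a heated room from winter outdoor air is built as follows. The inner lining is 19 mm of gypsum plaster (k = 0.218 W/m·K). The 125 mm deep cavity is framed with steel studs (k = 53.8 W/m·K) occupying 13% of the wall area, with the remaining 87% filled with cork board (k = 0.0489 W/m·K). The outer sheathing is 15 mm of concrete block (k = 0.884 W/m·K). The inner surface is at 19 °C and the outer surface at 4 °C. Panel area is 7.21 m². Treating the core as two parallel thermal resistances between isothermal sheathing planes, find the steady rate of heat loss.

Q ≈ 887 W

Sheathing layers in series; stud and cavity paths in parallel between them.
R_inner = 0.019/(0.218×7.21) = 0.01209 K/W
R_stud  = 0.125/(53.8×0.13×7.21) = 0.002479 K/W
R_cav   = 0.125/(0.0489×0.87×7.21) = 0.4075 K/W
1/R_core = 1/R_stud + 1/R_cav → R_core = 0.002464 K/W
R_outer = 0.015/(0.884×7.21) = 0.002353 K/W
R_total = 0.01691 K/W
Q = ΔT/R_total = 15/0.01691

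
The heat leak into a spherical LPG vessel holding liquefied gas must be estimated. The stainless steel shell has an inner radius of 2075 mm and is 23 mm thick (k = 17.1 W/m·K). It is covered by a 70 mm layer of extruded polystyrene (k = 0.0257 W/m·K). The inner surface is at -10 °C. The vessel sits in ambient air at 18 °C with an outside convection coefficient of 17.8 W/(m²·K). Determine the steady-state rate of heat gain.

Spherical conduction: R = (1/r_in − 1/r_out)/(4πk) per layer; series-sum.
R_stainless steel shell = (1/2.075 − 1/2.098)/(4π×17.1) = 2.459×10^-5 K/W
R_extruded polystyrene = (1/2.098 − 1/2.168)/(4π×0.0257) = 0.04765 K/W
R_outer film = 1/(h·4πr_o²) = 1/(17.8×4π×2.168²) = 9.512×10^-4 K/W
R_total = 0.04863 K/W
Q = ΔT/R_total = 28/0.04863

Q ≈ 576 W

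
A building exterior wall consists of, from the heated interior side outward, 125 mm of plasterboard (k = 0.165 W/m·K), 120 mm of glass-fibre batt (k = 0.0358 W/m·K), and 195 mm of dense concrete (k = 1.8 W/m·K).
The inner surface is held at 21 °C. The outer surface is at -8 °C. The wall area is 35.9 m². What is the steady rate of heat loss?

Thermal resistances in series:
R_plasterboard = L/(kA) = 0.125/(0.165×35.9) = 0.0211 K/W
R_glass-fibre batt = L/(kA) = 0.12/(0.0358×35.9) = 0.09337 K/W
R_dense concrete = L/(kA) = 0.195/(1.8×35.9) = 0.003018 K/W
R_total = 0.1175 K/W
Q = ΔT / R_total = 29 / 0.1175

Q ≈ 247 W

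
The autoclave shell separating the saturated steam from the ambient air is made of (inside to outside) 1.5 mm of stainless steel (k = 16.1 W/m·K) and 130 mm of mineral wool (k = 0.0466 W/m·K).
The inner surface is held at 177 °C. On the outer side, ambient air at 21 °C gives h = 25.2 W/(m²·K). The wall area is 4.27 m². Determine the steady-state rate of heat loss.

Q ≈ 235 W

Treating each layer as a thermal resistance in series:
R_stainless steel = L/(kA) = 0.0015/(16.1×4.27) = 2.182×10^-5 K/W
R_mineral wool = L/(kA) = 0.13/(0.0466×4.27) = 0.6533 K/W
R_outer film = 1/(h_o·A) = 1/(25.2×4.27) = 0.009293 K/W
R_total = 0.6626 K/W
Q = ΔT / R_total = 156 / 0.6626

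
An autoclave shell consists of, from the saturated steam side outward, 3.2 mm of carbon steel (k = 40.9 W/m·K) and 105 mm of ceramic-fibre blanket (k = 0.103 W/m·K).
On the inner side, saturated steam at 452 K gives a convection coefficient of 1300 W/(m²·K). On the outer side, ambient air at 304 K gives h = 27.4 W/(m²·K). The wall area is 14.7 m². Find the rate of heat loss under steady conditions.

Model the wall as resistances in series:
R_inner film = 1/(h_i·A) = 1/(1300×14.7) = 5.233×10^-5 K/W
R_carbon steel = L/(kA) = 0.0032/(40.9×14.7) = 5.322×10^-6 K/W
R_ceramic-fibre blanket = L/(kA) = 0.105/(0.103×14.7) = 0.06935 K/W
R_outer film = 1/(h_o·A) = 1/(27.4×14.7) = 0.002483 K/W
R_total = 0.07189 K/W
Q = ΔT / R_total = 148 / 0.07189

Q ≈ 2060 W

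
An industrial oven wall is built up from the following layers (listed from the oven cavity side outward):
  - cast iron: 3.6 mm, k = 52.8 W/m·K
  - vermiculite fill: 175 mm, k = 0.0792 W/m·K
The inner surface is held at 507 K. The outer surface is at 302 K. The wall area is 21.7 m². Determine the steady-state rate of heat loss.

Using the resistance-network approach (series):
R_cast iron = L/(kA) = 0.0036/(52.8×21.7) = 3.142×10^-6 K/W
R_vermiculite fill = L/(kA) = 0.175/(0.0792×21.7) = 0.1018 K/W
R_total = 0.1018 K/W
Q = ΔT / R_total = 205 / 0.1018

Q ≈ 2010 W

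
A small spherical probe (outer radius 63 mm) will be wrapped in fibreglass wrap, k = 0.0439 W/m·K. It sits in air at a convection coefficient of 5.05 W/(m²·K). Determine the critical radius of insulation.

r_cr ≈ 17.4 mm

For a sphere r_cr = 2k/h = 2×0.0439/5.05
r_cr = 17.4 mm; since the bare radius (63 mm) is above r_cr, any added insulation will reduce heat loss.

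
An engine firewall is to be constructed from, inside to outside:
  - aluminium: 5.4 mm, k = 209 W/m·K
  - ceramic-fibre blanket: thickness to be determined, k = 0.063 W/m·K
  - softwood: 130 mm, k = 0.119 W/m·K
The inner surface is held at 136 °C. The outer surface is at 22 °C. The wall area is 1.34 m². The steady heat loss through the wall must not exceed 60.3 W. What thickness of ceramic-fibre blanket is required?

L ≈ 90.8 mm

Treating each layer as a thermal resistance in series:
R_aluminium = L/(kA) = 0.0054/(209×1.34) = 1.928×10^-5 K/W
R_softwood = L/(kA) = 0.13/(0.119×1.34) = 0.8153 K/W
Sum of the known resistances R_other = 0.8153 K/W
Required total resistance R_tot = ΔT/Q_allow = 114/60.3 = 1.891 K/W
R_ceramic-fibre blanket = R_tot − R_other = 1.075 K/W
L = R·k·A = 1.075×0.063×1.34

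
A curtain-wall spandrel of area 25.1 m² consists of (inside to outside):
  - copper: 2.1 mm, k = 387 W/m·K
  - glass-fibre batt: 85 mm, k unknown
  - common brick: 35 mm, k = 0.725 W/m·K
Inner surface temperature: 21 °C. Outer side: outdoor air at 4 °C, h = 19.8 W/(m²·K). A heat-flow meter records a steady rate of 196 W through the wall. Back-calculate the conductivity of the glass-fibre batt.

Using the resistance-network approach (series):
R_copper = L/(kA) = 0.0021/(387×25.1) = 2.162×10^-7 K/W
R_common brick = L/(kA) = 0.035/(0.725×25.1) = 0.001923 K/W
R_outer film = 1/(h_o·A) = 1/(19.8×25.1) = 0.002012 K/W
Sum of known resistances R_other = 0.003936 K/W
Total R = ΔT/Q = 17/196 = 0.08673 K/W
R_glass-fibre batt = R_total − R_other = 0.0828 K/W
k = L/(R·A) = 0.085/(0.0828×25.1)

k ≈ 0.0409 W/(m·K)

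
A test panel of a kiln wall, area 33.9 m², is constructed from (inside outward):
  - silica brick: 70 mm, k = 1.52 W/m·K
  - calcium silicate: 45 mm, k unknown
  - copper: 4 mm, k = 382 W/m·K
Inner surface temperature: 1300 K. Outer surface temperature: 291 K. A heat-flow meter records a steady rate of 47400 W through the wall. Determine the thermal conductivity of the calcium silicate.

k ≈ 0.0666 W/(m·K)

Model the wall as resistances in series:
R_silica brick = L/(kA) = 0.07/(1.52×33.9) = 0.001358 K/W
R_copper = L/(kA) = 0.004/(382×33.9) = 3.089×10^-7 K/W
Sum of known resistances R_other = 0.001359 K/W
Total R = ΔT/Q = 1009/47400 = 0.02129 K/W
R_calcium silicate = R_total − R_other = 0.01993 K/W
k = L/(R·A) = 0.045/(0.01993×33.9)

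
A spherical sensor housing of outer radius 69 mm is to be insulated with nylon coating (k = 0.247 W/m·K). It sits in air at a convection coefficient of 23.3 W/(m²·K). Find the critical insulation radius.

For a sphere r_cr = 2k/h = 2×0.247/23.3
r_cr = 21.2 mm; since the bare radius (69 mm) is above r_cr, any added insulation will reduce heat loss.

r_cr ≈ 21.2 mm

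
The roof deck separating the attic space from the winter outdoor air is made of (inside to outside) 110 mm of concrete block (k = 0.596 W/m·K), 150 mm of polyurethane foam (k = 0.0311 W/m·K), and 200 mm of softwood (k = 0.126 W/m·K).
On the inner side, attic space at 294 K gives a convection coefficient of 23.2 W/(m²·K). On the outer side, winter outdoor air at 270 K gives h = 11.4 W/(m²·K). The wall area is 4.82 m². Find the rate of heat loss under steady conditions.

Q ≈ 17.2 W

Model the wall as resistances in series:
R_inner film = 1/(h_i·A) = 1/(23.2×4.82) = 0.008943 K/W
R_concrete block = L/(kA) = 0.11/(0.596×4.82) = 0.03829 K/W
R_polyurethane foam = L/(kA) = 0.15/(0.0311×4.82) = 1.001 K/W
R_softwood = L/(kA) = 0.2/(0.126×4.82) = 0.3293 K/W
R_outer film = 1/(h_o·A) = 1/(11.4×4.82) = 0.0182 K/W
R_total = 1.395 K/W
Q = ΔT / R_total = 24 / 1.395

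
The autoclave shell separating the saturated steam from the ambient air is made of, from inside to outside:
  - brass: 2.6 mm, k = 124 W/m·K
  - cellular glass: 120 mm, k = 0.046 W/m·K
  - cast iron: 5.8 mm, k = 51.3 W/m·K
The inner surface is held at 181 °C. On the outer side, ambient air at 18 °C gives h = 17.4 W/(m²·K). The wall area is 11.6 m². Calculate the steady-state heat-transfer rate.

Q ≈ 709 W

Series thermal resistances:
R_brass = L/(kA) = 0.0026/(124×11.6) = 1.808×10^-6 K/W
R_cellular glass = L/(kA) = 0.12/(0.046×11.6) = 0.2249 K/W
R_cast iron = L/(kA) = 0.0058/(51.3×11.6) = 9.747×10^-6 K/W
R_outer film = 1/(h_o·A) = 1/(17.4×11.6) = 0.004954 K/W
R_total = 0.2299 K/W
Q = ΔT / R_total = 163 / 0.2299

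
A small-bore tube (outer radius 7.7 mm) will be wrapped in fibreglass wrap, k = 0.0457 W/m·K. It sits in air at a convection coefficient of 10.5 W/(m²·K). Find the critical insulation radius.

For a cylinder r_cr = k/h = 0.0457/10.5
r_cr = 4.35 mm; since the bare radius (7.7 mm) is above r_cr, any added insulation will reduce heat loss.

r_cr ≈ 4.35 mm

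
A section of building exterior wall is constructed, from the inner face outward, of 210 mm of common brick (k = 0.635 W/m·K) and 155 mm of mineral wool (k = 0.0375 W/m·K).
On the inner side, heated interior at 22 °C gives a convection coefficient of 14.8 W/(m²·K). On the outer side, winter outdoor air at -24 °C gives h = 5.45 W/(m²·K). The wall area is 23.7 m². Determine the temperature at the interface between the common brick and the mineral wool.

Model the wall as resistances in series:
R_inner film = 1/(h_i·A) = 1/(14.8×23.7) = 0.002851 K/W
R_common brick = L/(kA) = 0.21/(0.635×23.7) = 0.01395 K/W
R_mineral wool = L/(kA) = 0.155/(0.0375×23.7) = 0.1744 K/W
R_outer film = 1/(h_o·A) = 1/(5.45×23.7) = 0.007742 K/W
R_total = 0.1989 K/W;  Q = ΔT/R_total = 46/0.1989 = 231.2 W
T_interface = T_inner − Q·ΣR(inner→interface) = 22 − 231×0.0168

T ≈ 18.1 °C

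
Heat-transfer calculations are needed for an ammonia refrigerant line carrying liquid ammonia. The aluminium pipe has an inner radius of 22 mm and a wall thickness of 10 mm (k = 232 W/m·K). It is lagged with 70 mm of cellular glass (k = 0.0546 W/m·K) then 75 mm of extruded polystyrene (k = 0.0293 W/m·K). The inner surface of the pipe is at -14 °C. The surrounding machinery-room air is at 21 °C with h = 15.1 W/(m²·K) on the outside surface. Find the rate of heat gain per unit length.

q′ ≈ 5.44 W/m

Radial resistances (cylindrical: R_cond = ln(r_o/r_i)/(2πkL), R_conv = 1/(h·2πrL)):
R_aluminium pipe wall = ln(32/22)/(2π×232×1) = 2.57×10^-4 K/W
R_cellular glass = ln(102/32)/(2π×0.0546×1) = 3.379 K/W
R_extruded polystyrene = ln(177/102)/(2π×0.0293×1) = 2.994 K/W
R_outer film = 1/(h_o·2πr_oL) = 1/(15.1×2π×0.177×1) = 0.05955 K/W
R_total = 6.433 K/W
Q = ΔT/R_total = 35/6.433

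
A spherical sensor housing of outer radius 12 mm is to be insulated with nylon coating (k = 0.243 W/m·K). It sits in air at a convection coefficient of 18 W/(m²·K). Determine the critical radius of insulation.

For a sphere r_cr = 2k/h = 2×0.243/18
r_cr = 27 mm; since the bare radius (12 mm) is below r_cr, adding a thin layer of insulation will *increase* heat loss.

r_cr ≈ 27 mm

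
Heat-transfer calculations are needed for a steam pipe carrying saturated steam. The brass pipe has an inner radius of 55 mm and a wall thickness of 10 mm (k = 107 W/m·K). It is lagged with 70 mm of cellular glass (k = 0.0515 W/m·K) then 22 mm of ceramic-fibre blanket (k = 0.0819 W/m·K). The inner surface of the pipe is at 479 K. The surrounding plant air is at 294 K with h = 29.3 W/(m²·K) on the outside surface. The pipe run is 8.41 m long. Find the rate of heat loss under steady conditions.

Q ≈ 601 W

Cylindrical conduction, so R = ln(r₂/r₁)/(2πkL) per layer, in series:
R_brass pipe wall = ln(65/55)/(2π×107×8.41) = 2.955×10^-5 K/W
R_cellular glass = ln(135/65)/(2π×0.0515×8.41) = 0.2686 K/W
R_ceramic-fibre blanket = ln(157/135)/(2π×0.0819×8.41) = 0.03488 K/W
R_outer film = 1/(h_o·2πr_oL) = 1/(29.3×2π×0.157×8.41) = 0.004114 K/W
R_total = 0.3076 K/W
Q = ΔT/R_total = 185/0.3076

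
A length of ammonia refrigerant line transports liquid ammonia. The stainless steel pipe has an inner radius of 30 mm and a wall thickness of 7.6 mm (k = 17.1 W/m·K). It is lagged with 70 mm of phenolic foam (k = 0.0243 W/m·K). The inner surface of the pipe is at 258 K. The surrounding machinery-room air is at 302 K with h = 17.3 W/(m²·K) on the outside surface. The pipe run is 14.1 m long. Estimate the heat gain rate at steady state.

For a radial system each layer contributes R = ln(r_out/r_in)/(2πkL); films add R = 1/(hA).
R_stainless steel pipe wall = ln(37.6/30)/(2π×17.1×14.1) = 1.491×10^-4 K/W
R_phenolic foam = ln(107.6/37.6)/(2π×0.0243×14.1) = 0.4884 K/W
R_outer film = 1/(h_o·2πr_oL) = 1/(17.3×2π×0.1076×14.1) = 0.006064 K/W
R_total = 0.4946 K/W
Q = ΔT/R_total = 44/0.4946

Q ≈ 89 W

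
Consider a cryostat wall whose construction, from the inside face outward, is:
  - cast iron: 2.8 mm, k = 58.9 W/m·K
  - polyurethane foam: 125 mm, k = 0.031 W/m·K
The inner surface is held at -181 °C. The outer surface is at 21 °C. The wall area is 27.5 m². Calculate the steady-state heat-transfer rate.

Thermal resistances in series:
R_cast iron = L/(kA) = 0.0028/(58.9×27.5) = 1.729×10^-6 K/W
R_polyurethane foam = L/(kA) = 0.125/(0.031×27.5) = 0.1466 K/W
R_total = 0.1466 K/W
Q = ΔT / R_total = 202 / 0.1466

Q ≈ 1380 W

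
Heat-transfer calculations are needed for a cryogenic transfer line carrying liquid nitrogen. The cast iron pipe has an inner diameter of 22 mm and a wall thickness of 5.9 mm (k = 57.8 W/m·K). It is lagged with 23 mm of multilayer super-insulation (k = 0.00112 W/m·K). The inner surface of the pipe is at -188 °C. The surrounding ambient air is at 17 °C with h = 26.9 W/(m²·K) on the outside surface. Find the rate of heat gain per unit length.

Cylindrical conduction, so R = ln(r₂/r₁)/(2πkL) per layer, in series:
R_cast iron pipe wall = ln(16.9/11)/(2π×57.8×1) = 0.001182 K/W
R_multilayer super-insulation = ln(39.9/16.9)/(2π×0.00112×1) = 122.1 K/W
R_outer film = 1/(h_o·2πr_oL) = 1/(26.9×2π×0.0399×1) = 0.1483 K/W
R_total = 122.2 K/W
Q = ΔT/R_total = 205/122.2

q′ ≈ 1.68 W/m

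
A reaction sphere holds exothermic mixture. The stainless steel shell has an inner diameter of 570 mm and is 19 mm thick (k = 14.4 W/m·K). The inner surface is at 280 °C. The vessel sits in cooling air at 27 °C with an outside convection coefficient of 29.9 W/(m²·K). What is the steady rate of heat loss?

Radial (spherical) resistances in series:
R_stainless steel shell = (1/0.285 − 1/0.304)/(4π×14.4) = 0.001212 K/W
R_outer film = 1/(h·4πr_o²) = 1/(29.9×4π×0.304²) = 0.0288 K/W
R_total = 0.03001 K/W
Q = ΔT/R_total = 253/0.03001

Q ≈ 8430 W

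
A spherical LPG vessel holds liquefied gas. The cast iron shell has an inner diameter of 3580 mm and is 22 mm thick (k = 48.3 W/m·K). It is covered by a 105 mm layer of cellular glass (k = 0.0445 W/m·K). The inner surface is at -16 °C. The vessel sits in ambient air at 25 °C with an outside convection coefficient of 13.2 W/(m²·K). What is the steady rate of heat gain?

Q ≈ 736 W

Radial (spherical) resistances in series:
R_cast iron shell = (1/1.79 − 1/1.812)/(4π×48.3) = 1.118×10^-5 K/W
R_cellular glass = (1/1.812 − 1/1.917)/(4π×0.0445) = 0.05406 K/W
R_outer film = 1/(h·4πr_o²) = 1/(13.2×4π×1.917²) = 0.00164 K/W
R_total = 0.05571 K/W
Q = ΔT/R_total = 41/0.05571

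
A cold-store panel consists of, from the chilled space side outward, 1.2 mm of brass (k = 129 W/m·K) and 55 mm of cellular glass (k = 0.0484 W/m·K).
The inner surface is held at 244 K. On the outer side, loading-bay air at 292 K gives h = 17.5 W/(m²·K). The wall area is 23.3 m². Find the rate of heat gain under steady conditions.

Q ≈ 937 W

Model the wall as resistances in series:
R_brass = L/(kA) = 0.0012/(129×23.3) = 3.992×10^-7 K/W
R_cellular glass = L/(kA) = 0.055/(0.0484×23.3) = 0.04877 K/W
R_outer film = 1/(h_o·A) = 1/(17.5×23.3) = 0.002452 K/W
R_total = 0.05122 K/W
Q = ΔT / R_total = 48 / 0.05122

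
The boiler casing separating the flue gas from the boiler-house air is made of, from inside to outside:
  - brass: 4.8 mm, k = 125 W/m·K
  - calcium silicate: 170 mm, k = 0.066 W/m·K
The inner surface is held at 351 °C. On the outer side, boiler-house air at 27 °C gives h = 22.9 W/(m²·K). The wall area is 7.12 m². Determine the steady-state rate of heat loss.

Q ≈ 881 W

Model the wall as resistances in series:
R_brass = L/(kA) = 0.0048/(125×7.12) = 5.393×10^-6 K/W
R_calcium silicate = L/(kA) = 0.17/(0.066×7.12) = 0.3618 K/W
R_outer film = 1/(h_o·A) = 1/(22.9×7.12) = 0.006133 K/W
R_total = 0.3679 K/W
Q = ΔT / R_total = 324 / 0.3679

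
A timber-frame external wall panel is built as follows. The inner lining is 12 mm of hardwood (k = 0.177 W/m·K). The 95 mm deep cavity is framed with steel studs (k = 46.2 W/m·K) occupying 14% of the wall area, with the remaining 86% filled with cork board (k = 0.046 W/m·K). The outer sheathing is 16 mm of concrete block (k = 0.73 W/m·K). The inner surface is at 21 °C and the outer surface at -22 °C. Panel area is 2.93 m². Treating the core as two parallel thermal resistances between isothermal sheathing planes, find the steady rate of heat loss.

Q ≈ 1210 W

Sheathing layers in series; stud and cavity paths in parallel between them.
R_inner = 0.012/(0.177×2.93) = 0.02314 K/W
R_stud  = 0.095/(46.2×0.14×2.93) = 0.005013 K/W
R_cav   = 0.095/(0.046×0.86×2.93) = 0.8196 K/W
1/R_core = 1/R_stud + 1/R_cav → R_core = 0.004982 K/W
R_outer = 0.016/(0.73×2.93) = 0.00748 K/W
R_total = 0.0356 K/W
Q = ΔT/R_total = 43/0.0356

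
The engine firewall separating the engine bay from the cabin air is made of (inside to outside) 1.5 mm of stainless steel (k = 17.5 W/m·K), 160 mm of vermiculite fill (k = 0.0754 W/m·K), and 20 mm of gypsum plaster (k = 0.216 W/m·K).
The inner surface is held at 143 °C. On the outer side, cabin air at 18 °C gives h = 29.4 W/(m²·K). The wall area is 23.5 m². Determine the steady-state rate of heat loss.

Model the wall as resistances in series:
R_stainless steel = L/(kA) = 0.0015/(17.5×23.5) = 3.647×10^-6 K/W
R_vermiculite fill = L/(kA) = 0.16/(0.0754×23.5) = 0.0903 K/W
R_gypsum plaster = L/(kA) = 0.02/(0.216×23.5) = 0.00394 K/W
R_outer film = 1/(h_o·A) = 1/(29.4×23.5) = 0.001447 K/W
R_total = 0.09569 K/W
Q = ΔT / R_total = 125 / 0.09569

Q ≈ 1310 W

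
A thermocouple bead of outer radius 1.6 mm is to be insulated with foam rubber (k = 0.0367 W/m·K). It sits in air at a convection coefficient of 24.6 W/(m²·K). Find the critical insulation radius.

r_cr ≈ 2.98 mm

For a sphere r_cr = 2k/h = 2×0.0367/24.6
r_cr = 2.98 mm; since the bare radius (1.6 mm) is below r_cr, adding a thin layer of insulation will *increase* heat loss.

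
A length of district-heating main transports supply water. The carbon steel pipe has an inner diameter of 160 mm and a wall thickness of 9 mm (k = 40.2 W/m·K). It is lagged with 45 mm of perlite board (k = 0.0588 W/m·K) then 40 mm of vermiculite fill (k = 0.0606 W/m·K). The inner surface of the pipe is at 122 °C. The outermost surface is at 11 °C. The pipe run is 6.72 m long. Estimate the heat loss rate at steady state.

Q ≈ 416 W

Cylindrical conduction, so R = ln(r₂/r₁)/(2πkL) per layer, in series:
R_carbon steel pipe wall = ln(89/80)/(2π×40.2×6.72) = 6.281×10^-5 K/W
R_perlite board = ln(134/89)/(2π×0.0588×6.72) = 0.1648 K/W
R_vermiculite fill = ln(174/134)/(2π×0.0606×6.72) = 0.1021 K/W
R_total = 0.267 K/W
Q = ΔT/R_total = 111/0.267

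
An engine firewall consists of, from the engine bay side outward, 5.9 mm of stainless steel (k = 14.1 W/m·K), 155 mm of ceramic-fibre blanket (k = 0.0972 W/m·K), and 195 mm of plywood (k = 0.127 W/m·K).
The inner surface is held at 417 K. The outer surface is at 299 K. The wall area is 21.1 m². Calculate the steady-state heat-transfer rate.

Treating each layer as a thermal resistance in series:
R_stainless steel = L/(kA) = 0.0059/(14.1×21.1) = 1.983×10^-5 K/W
R_ceramic-fibre blanket = L/(kA) = 0.155/(0.0972×21.1) = 0.07558 K/W
R_plywood = L/(kA) = 0.195/(0.127×21.1) = 0.07277 K/W
R_total = 0.1484 K/W
Q = ΔT / R_total = 118 / 0.1484

Q ≈ 795 W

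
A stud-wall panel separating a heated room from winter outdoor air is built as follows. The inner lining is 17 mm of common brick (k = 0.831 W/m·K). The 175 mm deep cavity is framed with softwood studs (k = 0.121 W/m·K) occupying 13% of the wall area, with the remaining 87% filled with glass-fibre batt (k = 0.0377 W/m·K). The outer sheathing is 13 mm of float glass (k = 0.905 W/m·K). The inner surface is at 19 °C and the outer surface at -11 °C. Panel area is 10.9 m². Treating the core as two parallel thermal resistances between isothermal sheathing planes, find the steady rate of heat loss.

Sheathing layers in series; stud and cavity paths in parallel between them.
R_inner = 0.017/(0.831×10.9) = 0.001877 K/W
R_stud  = 0.175/(0.121×0.13×10.9) = 1.021 K/W
R_cav   = 0.175/(0.0377×0.87×10.9) = 0.4895 K/W
1/R_core = 1/R_stud + 1/R_cav → R_core = 0.3308 K/W
R_outer = 0.013/(0.905×10.9) = 0.001318 K/W
R_total = 0.334 K/W
Q = ΔT/R_total = 30/0.334

Q ≈ 89.8 W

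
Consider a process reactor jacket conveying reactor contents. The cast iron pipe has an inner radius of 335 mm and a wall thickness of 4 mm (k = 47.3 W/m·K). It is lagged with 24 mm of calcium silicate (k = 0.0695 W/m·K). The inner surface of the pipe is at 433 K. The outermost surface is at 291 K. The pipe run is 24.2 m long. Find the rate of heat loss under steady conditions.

Q ≈ 21900 W

Radial resistances (cylindrical: R_cond = ln(r_o/r_i)/(2πkL), R_conv = 1/(h·2πrL)):
R_cast iron pipe wall = ln(339/335)/(2π×47.3×24.2) = 1.65×10^-6 K/W
R_calcium silicate = ln(363/339)/(2π×0.0695×24.2) = 0.006473 K/W
R_total = 0.006474 K/W
Q = ΔT/R_total = 142/0.006474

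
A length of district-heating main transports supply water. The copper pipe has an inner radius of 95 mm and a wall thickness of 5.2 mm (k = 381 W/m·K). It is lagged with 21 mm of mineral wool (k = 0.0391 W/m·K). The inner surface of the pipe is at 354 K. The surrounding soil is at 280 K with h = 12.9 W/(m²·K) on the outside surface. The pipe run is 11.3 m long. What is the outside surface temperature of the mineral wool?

Per-layer cylindrical resistances, series-summed:
R_copper pipe wall = ln(100.2/95)/(2π×381×11.3) = 1.97×10^-6 K/W
R_mineral wool = ln(121.2/100.2)/(2π×0.0391×11.3) = 0.06854 K/W
R_outer film = 1/(h_o·2πr_oL) = 1/(12.9×2π×0.1212×11.3) = 0.009008 K/W
R_total = 0.07755 K/W
Q = ΔT/R_total = 74/0.07755
Q = 954 W
T_interface = T_inner − Q·ΣR(inner→interface) = 354 − 954×0.06854

T ≈ 289 K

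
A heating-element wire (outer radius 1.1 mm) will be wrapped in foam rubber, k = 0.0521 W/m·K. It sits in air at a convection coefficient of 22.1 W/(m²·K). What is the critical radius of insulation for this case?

For a cylinder r_cr = k/h = 0.0521/22.1
r_cr = 2.36 mm; since the bare radius (1.1 mm) is below r_cr, adding a thin layer of insulation will *increase* heat loss.

r_cr ≈ 2.36 mm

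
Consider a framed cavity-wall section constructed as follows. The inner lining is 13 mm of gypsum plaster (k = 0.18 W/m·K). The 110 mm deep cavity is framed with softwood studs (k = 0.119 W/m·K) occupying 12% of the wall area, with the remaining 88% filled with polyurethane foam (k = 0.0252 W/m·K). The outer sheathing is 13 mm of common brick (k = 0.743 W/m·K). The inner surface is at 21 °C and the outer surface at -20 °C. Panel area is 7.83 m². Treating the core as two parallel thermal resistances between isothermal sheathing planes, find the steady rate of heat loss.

Sheathing layers in series; stud and cavity paths in parallel between them.
R_inner = 0.013/(0.18×7.83) = 0.009224 K/W
R_stud  = 0.11/(0.119×0.12×7.83) = 0.9838 K/W
R_cav   = 0.11/(0.0252×0.88×7.83) = 0.6335 K/W
1/R_core = 1/R_stud + 1/R_cav → R_core = 0.3854 K/W
R_outer = 0.013/(0.743×7.83) = 0.002235 K/W
R_total = 0.3968 K/W
Q = ΔT/R_total = 41/0.3968

Q ≈ 103 W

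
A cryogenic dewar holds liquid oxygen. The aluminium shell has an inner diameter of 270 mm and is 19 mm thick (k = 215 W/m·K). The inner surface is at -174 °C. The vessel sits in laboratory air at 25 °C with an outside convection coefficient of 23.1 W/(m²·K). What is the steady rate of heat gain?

Q ≈ 1370 W

Radial (spherical) resistances in series:
R_aluminium shell = (1/0.135 − 1/0.154)/(4π×215) = 3.383×10^-4 K/W
R_outer film = 1/(h·4πr_o²) = 1/(23.1×4π×0.154²) = 0.1453 K/W
R_total = 0.1456 K/W
Q = ΔT/R_total = 199/0.1456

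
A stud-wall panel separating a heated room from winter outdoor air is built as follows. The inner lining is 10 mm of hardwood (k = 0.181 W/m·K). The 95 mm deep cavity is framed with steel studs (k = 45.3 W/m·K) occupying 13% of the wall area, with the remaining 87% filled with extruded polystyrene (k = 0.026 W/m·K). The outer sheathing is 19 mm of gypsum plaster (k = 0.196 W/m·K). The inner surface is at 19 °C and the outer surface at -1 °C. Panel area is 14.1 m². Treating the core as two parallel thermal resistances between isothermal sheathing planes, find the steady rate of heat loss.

Sheathing layers in series; stud and cavity paths in parallel between them.
R_inner = 0.01/(0.181×14.1) = 0.003918 K/W
R_stud  = 0.095/(45.3×0.13×14.1) = 0.001144 K/W
R_cav   = 0.095/(0.026×0.87×14.1) = 0.2979 K/W
1/R_core = 1/R_stud + 1/R_cav → R_core = 0.00114 K/W
R_outer = 0.019/(0.196×14.1) = 0.006875 K/W
R_total = 0.01193 K/W
Q = ΔT/R_total = 20/0.01193

Q ≈ 1680 W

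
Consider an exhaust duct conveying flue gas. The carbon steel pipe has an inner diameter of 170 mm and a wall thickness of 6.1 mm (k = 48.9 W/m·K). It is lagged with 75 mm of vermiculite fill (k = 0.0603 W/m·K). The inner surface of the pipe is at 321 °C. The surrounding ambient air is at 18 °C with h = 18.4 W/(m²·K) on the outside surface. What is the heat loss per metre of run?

For a radial system each layer contributes R = ln(r_out/r_in)/(2πkL); films add R = 1/(hA).
R_carbon steel pipe wall = ln(91.1/85)/(2π×48.9×1) = 2.256×10^-4 K/W
R_vermiculite fill = ln(166.1/91.1)/(2π×0.0603×1) = 1.585 K/W
R_outer film = 1/(h_o·2πr_oL) = 1/(18.4×2π×0.1661×1) = 0.05208 K/W
R_total = 1.638 K/W
Q = ΔT/R_total = 303/1.638

q′ ≈ 185 W/m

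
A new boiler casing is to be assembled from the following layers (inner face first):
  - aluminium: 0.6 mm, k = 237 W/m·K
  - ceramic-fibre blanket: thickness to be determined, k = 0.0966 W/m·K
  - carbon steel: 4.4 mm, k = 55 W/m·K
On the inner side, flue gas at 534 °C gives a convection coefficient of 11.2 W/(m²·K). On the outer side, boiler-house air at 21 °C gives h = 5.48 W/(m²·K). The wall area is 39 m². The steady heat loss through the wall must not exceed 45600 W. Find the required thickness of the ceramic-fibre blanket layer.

Series thermal resistances:
R_inner film = 1/(h_i·A) = 1/(11.2×39) = 0.002289 K/W
R_aluminium = L/(kA) = 0.0006/(237×39) = 6.491×10^-8 K/W
R_carbon steel = L/(kA) = 0.0044/(55×39) = 2.051×10^-6 K/W
R_outer film = 1/(h_o·A) = 1/(5.48×39) = 0.004679 K/W
Sum of the known resistances R_other = 0.006971 K/W
Required total resistance R_tot = ΔT/Q_allow = 513/45600 = 0.01125 K/W
R_ceramic-fibre blanket = R_tot − R_other = 0.004279 K/W
L = R·k·A = 0.004279×0.0966×39

L ≈ 16.1 mm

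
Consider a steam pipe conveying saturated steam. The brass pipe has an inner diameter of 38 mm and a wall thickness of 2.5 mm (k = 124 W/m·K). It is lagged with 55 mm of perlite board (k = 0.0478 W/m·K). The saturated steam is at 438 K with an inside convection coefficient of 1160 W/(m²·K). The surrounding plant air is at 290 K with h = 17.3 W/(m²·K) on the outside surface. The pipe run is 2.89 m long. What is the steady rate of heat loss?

Q ≈ 98.2 W

Radial resistances (cylindrical: R_cond = ln(r_o/r_i)/(2πkL), R_conv = 1/(h·2πrL)):
R_inner film = 1/(h_i·2πr₁L) = 1/(1160×2π×0.019×2.89) = 0.002499 K/W
R_brass pipe wall = ln(21.5/19)/(2π×124×2.89) = 5.49×10^-5 K/W
R_perlite board = ln(76.5/21.5)/(2π×0.0478×2.89) = 1.462 K/W
R_outer film = 1/(h_o·2πr_oL) = 1/(17.3×2π×0.0765×2.89) = 0.04161 K/W
R_total = 1.506 K/W
Q = ΔT/R_total = 148/1.506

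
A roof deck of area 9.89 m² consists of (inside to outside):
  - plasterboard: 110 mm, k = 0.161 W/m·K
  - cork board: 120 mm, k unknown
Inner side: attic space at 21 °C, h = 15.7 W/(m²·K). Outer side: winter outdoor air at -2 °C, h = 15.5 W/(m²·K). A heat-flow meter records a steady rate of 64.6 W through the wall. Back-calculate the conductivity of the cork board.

Series thermal resistances:
R_inner film = 1/(h_i·A) = 1/(15.7×9.89) = 0.00644 K/W
R_plasterboard = L/(kA) = 0.11/(0.161×9.89) = 0.06908 K/W
R_outer film = 1/(h_o·A) = 1/(15.5×9.89) = 0.006523 K/W
Sum of known resistances R_other = 0.08205 K/W
Total R = ΔT/Q = 23/64.6 = 0.356 K/W
R_cork board = R_total − R_other = 0.274 K/W
k = L/(R·A) = 0.12/(0.274×9.89)

k ≈ 0.0443 W/(m·K)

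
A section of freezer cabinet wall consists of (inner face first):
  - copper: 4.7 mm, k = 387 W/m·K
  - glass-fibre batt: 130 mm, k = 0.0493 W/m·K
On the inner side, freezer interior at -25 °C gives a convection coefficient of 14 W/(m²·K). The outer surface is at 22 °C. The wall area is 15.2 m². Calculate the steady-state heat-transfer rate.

Q ≈ 264 W

Thermal resistances in series:
R_inner film = 1/(h_i·A) = 1/(14×15.2) = 0.004699 K/W
R_copper = L/(kA) = 0.0047/(387×15.2) = 7.99×10^-7 K/W
R_glass-fibre batt = L/(kA) = 0.13/(0.0493×15.2) = 0.1735 K/W
R_total = 0.1782 K/W
Q = ΔT / R_total = 47 / 0.1782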